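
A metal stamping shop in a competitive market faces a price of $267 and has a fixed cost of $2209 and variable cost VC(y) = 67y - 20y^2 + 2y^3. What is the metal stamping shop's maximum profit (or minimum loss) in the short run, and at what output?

Profit = -$209 at y = 10

AVC = 67 - 20y + 2y^2; min AVC = $17 at y = 5. Since P = $267 ≥ min AVC, the firm produces.
With MC = 67 - 40y + 6y^2, P = MC on the upward-sloping part at y* = 10.
TR = 267·10 = 2670. TC = 2209 + 670 = 2879. Profit = 2670 − 2879 = -$209.
That loss of $209 beats the $2209 the firm would lose by shutting down; producing recovers $2000 of fixed cost.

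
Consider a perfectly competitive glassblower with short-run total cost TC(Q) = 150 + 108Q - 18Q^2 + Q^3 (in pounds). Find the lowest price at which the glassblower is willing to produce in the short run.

£27 per unit

The firm shuts down when price falls below the minimum of average variable cost. AVC = VC/Q = 108 - 18Q + Q^2.
dAVC/dQ = -18 + 2Q = 0 gives Q = 9. min AVC = 108 - 18·9 + 9^2 = 27.
The firm shuts down for any P below £27.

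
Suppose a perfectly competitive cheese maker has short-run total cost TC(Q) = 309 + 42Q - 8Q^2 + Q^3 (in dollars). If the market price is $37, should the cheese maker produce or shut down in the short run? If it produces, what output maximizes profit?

Strip out fixed cost: VC = 42Q - 8Q^2 + Q^3. Then AVC = 42 - 8Q + Q^2 and MC = 42 - 16Q + 3Q^2.
AVC hits its minimum where MC = AVC, at Q = 4, giving min AVC = 42 - 8·4 + 4^2 = $26.
Because $37 ≥ $26, revenue can cover variable cost; the firm operates.
P = MC gives 5 - 16Q + 3Q^2 = 0, with roots 1/3 and 5. Take the larger (rising MC): Q* = 5.
Check: AVC at Q = 5 is $27 ≤ P, so revenue covers variable cost.
Profit = P·Q − TC = 37·5 − 444 = -$259, a loss, but smaller than the $309 fixed cost the firm would lose by shutting down.

Produce at Q = 5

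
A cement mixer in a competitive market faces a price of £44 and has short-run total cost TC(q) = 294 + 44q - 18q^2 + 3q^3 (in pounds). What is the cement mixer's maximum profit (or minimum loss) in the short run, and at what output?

AVC = 44 - 18q + 3q^2; min AVC = £17 at q = 3. Since P = £44 ≥ min AVC, the firm produces.
With MC = 44 - 36q + 9q^2, P = MC on the upward-sloping part at q* = 4.
TR = 44·4 = 176. TC = 294 + 80 = 374. Profit = 176 − 374 = -£198.
By producing, the firm covers all variable cost plus £96 of fixed cost; shutting down would lose the full £294.

Profit = -£198 at q = 4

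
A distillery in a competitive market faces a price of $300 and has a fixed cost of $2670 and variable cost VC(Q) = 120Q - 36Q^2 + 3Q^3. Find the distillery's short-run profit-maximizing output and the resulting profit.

Profit = -$270 at Q = 10

AVC = 120 - 36Q + 3Q^2 has its minimum $12 at Q = 6; price $300 clears that bar, so the firm operates.
MC = 120 - 72Q + 9Q^2. Setting P = MC and taking the root on the rising branch gives Q* = 10.
TR = 300·10 = 3000. TC = 2670 + 600 = 3270. Profit = 3000 − 3270 = -$270.
By producing, the firm covers all variable cost plus $2400 of fixed cost; shutting down would lose the full $2670.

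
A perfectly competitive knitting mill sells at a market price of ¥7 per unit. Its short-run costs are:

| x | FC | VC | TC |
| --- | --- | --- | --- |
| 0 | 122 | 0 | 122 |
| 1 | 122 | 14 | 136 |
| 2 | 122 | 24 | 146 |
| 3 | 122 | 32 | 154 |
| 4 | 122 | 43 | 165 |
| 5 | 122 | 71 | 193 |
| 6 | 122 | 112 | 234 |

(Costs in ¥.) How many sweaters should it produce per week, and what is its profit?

x = 0 (shut down); profit = -¥122

Compute π = P·x − TC at each output: x=0: -122; x=1: -129; x=2: -132; x=3: -133; x=4: -137; x=5: -158; x=6: -192.
Profit is highest at x = 0. Equivalently, the lowest AVC in the table is 32/3 ≈ ¥10.67 at x = 3, and P = ¥7 falls below it — price never covers variable cost, so the firm shuts down and loses only its fixed cost.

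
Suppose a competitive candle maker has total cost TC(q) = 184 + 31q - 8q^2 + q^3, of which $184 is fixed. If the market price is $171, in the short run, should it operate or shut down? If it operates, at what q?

From TC, MC = TC'(q) = 31 - 16q + 3q^2 and AVC = VC/q = 31 - 8q + q^2.
The AVC parabola has its vertex at q = 8/2 = 4, where AVC = 31 - 8·4 + 4^2 = $15.
P = $171 exceeds min AVC = $15, so the firm stays open.
Solving P = MC: -140 - 16q + 3q^2 = 0 ⇒ q = -14/3 or 10. On the upward-sloping branch, q* = 10.
Check: AVC at q = 10 is $51 ≤ P, so revenue covers variable cost.
Profit = P·q − TC = 171·10 − 694 = $1016.

Produce at q = 10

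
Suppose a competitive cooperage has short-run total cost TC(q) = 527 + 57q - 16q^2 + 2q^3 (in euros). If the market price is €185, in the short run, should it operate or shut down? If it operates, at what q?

From TC, MC = TC'(q) = 57 - 32q + 6q^2 and AVC = VC/q = 57 - 16q + 2q^2.
AVC is minimized where dAVC/dq = -16 + 4q = 0, at q = 4; min AVC = 57 - 16·4 + 2·4^2 = €25.
Since P = €185 ≥ min AVC = €25, price covers variable cost and the firm should produce.
Solving P = MC: -128 - 32q + 6q^2 = 0 ⇒ q = -8/3 or 8. On the upward-sloping branch, q* = 8.
Check: AVC at q = 8 is €57 ≤ P, so revenue covers variable cost.
Profit = P·q − TC = 185·8 − 983 = €497.

Produce at q = 8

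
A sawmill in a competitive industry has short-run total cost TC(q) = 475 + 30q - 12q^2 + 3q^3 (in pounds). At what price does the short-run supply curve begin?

£18 per unit

The shutdown price is the minimum of AVC. VC = 30q - 12q^2 + 3q^3, so AVC = 30 - 12q + 3q^2.
At the minimum of AVC, MC = AVC. MC = 30 - 24q + 9q^2; setting MC = AVC gives 6q^2 - 12q = 0, so q = 2. min AVC = 18.
For P < £18 the firm produces nothing.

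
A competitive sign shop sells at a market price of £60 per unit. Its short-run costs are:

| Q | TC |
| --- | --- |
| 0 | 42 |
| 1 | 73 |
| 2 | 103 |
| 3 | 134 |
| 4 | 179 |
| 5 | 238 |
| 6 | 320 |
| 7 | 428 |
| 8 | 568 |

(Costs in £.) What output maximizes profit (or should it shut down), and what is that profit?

Compute π = P·Q − TC at each output: Q=0: -42; Q=1: -13; Q=2: 17; Q=3: 46; Q=4: 61; Q=5: 62; Q=6: 40; Q=7: -8; Q=8: -88.
Profit is maximized at Q = 5. AVC there is 196/5 = £39.20 ≤ P, so producing beats shutting down (which would give -£42).

Q = 5; profit = £62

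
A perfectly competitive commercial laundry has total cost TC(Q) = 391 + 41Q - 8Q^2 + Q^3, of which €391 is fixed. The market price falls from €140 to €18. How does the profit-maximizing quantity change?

Output falls from 9 to 0 (the firm shuts down)

MC = 41 - 16Q + 3Q^2; the shutdown threshold is min AVC = €25 (at Q = 4).
With P = €140 above the shutdown price, P = MC gives Q = 9.
At P = €18 < min AVC = €25, price no longer covers variable cost at any output, so the firm shuts down: Q = 0.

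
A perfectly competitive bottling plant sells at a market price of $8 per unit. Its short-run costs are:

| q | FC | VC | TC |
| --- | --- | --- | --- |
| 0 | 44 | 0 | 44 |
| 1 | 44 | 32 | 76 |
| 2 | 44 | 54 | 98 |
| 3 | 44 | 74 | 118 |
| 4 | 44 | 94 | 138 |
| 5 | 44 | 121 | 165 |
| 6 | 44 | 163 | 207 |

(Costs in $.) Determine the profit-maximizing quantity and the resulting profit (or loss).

Profit at each row (π = 8q − TC): q=0: -44; q=1: -68; q=2: -82; q=3: -94; q=4: -106; q=5: -125; q=6: -159.
Profit is highest at q = 0. Equivalently, the lowest AVC in the table is 94/4 ≈ $23.50 at q = 4, and P = $8 falls below it — price never covers variable cost, so the firm shuts down and loses only its fixed cost.

q = 0 (shut down); profit = -$44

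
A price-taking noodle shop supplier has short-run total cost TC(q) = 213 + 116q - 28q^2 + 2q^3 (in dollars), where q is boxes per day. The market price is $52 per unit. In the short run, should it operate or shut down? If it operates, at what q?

Produce at q = 8

Strip out fixed cost: VC = 116q - 28q^2 + 2q^3. Then AVC = 116 - 28q + 2q^2 and MC = 116 - 56q + 6q^2.
AVC is minimized where dAVC/dq = -28 + 4q = 0, at q = 7; min AVC = 116 - 28·7 + 2·7^2 = $18.
Because $52 ≥ $18, revenue can cover variable cost; the firm operates.
P = MC gives 64 - 56q + 6q^2 = 0, with roots 4/3 and 8. Take the larger (rising MC): q* = 8.
Check: AVC at q = 8 is $20 ≤ P, so revenue covers variable cost.
Profit = P·q − TC = 52·8 − 373 = $43.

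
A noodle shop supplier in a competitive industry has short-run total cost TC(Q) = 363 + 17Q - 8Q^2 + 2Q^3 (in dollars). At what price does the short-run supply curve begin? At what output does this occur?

$9 per unit, at Q = 2

Short-run supply begins at min AVC. From VC = 17Q - 8Q^2 + 2Q^3, AVC = 17 - 8Q + 2Q^2.
At the minimum of AVC, MC = AVC. MC = 17 - 16Q + 6Q^2; setting MC = AVC gives 4Q^2 - 8Q = 0, so Q = 2. min AVC = 9.
So the shutdown price is $9.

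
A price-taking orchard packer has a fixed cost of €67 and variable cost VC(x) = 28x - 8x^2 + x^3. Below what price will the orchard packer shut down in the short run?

The firm shuts down when price falls below the minimum of average variable cost. AVC = VC/x = 28 - 8x + x^2.
dAVC/dx = -8 + 2x = 0 gives x = 4. min AVC = 28 - 8·4 + 4^2 = 12.
For P < €12 the firm produces nothing.

€12 per unit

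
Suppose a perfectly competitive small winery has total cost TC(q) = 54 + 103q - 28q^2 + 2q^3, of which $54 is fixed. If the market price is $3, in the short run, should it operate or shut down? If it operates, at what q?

Shut down

From TC, MC = TC'(q) = 103 - 56q + 6q^2 and AVC = VC/q = 103 - 28q + 2q^2.
AVC is minimized where dAVC/dq = -28 + 4q = 0, at q = 7; min AVC = 103 - 28·7 + 2·7^2 = $5.
Since P = $3 < min AVC = $5, price fails to cover variable cost at any output.
Shutting down limits the loss to fixed cost, $54.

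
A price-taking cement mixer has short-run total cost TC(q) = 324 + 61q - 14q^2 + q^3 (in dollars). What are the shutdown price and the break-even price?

Shutdown price = $12; break-even price = $52

Shutdown price = min AVC. AVC = 61 - 14q + q^2, with vertex at q = 7 and minimum $12.
ATC = 324/q + 61 - 14q + q^2. Setting dATC/dq = −324/q^2 − 14 + 2q = 0 gives q = 9 (since 2·9^3 − 14·9^2 = 324).
min ATC = 324/9 + 61 − 14·9 + 9^2 = $52. That is the break-even price.
Between these two prices the firm operates at a loss; above $52 it earns a profit.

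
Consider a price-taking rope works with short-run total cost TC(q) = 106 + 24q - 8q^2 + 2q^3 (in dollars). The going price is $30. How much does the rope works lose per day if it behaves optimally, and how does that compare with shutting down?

AVC = 24 - 8q + 2q^2; min AVC = $16 at q = 2. Since P = $30 ≥ min AVC, the firm produces.
With MC = 24 - 16q + 6q^2, P = MC on the upward-sloping part at q* = 3.
TR = 30·3 = 90. TC = 106 + 54 = 160. Profit = 90 − 160 = -$70.
That loss of $70 beats the $106 the firm would lose by shutting down; producing recovers $36 of fixed cost.

Profit = -$70 at q = 3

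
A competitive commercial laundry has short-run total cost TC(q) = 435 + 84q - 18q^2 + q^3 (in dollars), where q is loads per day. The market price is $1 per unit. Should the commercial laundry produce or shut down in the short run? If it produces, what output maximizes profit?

Shut down

Strip out fixed cost: VC = 84q - 18q^2 + q^3. Then AVC = 84 - 18q + q^2 and MC = 84 - 36q + 3q^2.
AVC is minimized where dAVC/dq = -18 + 2q = 0, at q = 9; min AVC = 84 - 18·9 + 9^2 = $3.
P = $1 lies below min AVC = $3; no output level covers variable cost.
Best response: produce nothing and absorb the $435 fixed cost.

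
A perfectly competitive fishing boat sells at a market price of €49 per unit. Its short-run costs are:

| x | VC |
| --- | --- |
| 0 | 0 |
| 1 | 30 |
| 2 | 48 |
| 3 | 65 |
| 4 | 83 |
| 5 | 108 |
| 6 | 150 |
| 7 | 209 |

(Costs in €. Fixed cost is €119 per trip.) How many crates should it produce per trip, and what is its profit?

x = 6; profit = €25

Tabulate TR − TC: x=0: -119; x=1: -100; x=2: -69; x=3: -37; x=4: -6; x=5: 18; x=6: 25; x=7: 15.
Profit is maximized at x = 6. AVC there is 150/6 = €25 ≤ P, so producing beats shutting down (which would give -€119).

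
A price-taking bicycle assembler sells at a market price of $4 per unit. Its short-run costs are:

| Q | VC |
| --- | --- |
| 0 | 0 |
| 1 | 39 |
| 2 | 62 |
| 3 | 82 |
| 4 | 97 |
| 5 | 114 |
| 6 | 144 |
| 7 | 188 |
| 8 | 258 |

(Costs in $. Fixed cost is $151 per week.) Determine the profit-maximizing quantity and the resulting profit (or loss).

Profit at each row (π = 4Q − TC): Q=0: -151; Q=1: -186; Q=2: -205; Q=3: -221; Q=4: -232; Q=5: -245; Q=6: -271; Q=7: -311; Q=8: -377.
Profit is highest at Q = 0. Equivalently, the lowest AVC in the table is 114/5 ≈ $22.80 at Q = 5, and P = $4 falls below it — price never covers variable cost, so the firm shuts down and loses only its fixed cost.

Q = 0 (shut down); profit = -$151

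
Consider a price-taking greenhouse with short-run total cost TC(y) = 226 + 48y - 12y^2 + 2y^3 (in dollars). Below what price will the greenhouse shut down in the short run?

The shutdown price is the minimum of AVC. VC = 48y - 12y^2 + 2y^3, so AVC = 48 - 12y + 2y^2.
At the minimum of AVC, MC = AVC. MC = 48 - 24y + 6y^2; setting MC = AVC gives 4y^2 - 12y = 0, so y = 3. min AVC = 30.
For P < $30 the firm produces nothing.

$30 per unit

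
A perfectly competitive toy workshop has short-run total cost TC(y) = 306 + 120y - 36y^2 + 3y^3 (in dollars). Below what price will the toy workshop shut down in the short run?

The shutdown price is the minimum of AVC. VC = 120y - 36y^2 + 3y^3, so AVC = 120 - 36y + 3y^2.
At the minimum of AVC, MC = AVC. MC = 120 - 72y + 9y^2; setting MC = AVC gives 6y^2 - 36y = 0, so y = 6. min AVC = 12.
For P < $12 the firm produces nothing.

$12 per unit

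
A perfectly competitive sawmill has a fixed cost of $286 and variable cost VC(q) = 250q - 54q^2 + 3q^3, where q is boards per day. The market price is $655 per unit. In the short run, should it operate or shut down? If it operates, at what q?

Produce at q = 15

From TC, MC = TC'(q) = 250 - 108q + 9q^2 and AVC = VC/q = 250 - 54q + 3q^2.
AVC hits its minimum where MC = AVC, at q = 9, giving min AVC = 250 - 54·9 + 3·9^2 = $7.
P = $655 exceeds min AVC = $7, so the firm stays open.
P = MC gives -405 - 108q + 9q^2 = 0, with roots -3 and 15. Take the larger (rising MC): q* = 15.
Check: AVC at q = 15 is $115 ≤ P, so revenue covers variable cost.
Profit = P·q − TC = 655·15 − 2011 = $7814.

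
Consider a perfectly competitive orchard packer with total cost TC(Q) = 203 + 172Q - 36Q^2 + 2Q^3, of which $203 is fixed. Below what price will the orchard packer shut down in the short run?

$10 per unit

Short-run supply begins at min AVC. From VC = 172Q - 36Q^2 + 2Q^3, AVC = 172 - 36Q + 2Q^2.
At the minimum of AVC, MC = AVC. MC = 172 - 72Q + 6Q^2; setting MC = AVC gives 4Q^2 - 36Q = 0, so Q = 9. min AVC = 10.
For P < $10 the firm produces nothing.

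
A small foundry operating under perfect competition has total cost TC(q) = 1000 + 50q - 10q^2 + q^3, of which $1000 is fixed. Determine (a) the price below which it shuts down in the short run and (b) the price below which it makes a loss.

AVC = 50 - 10q + q^2; minimized at q = 5, giving min AVC = $25. That is the shutdown price.
ATC = 1000/q + 50 - 10q + q^2. Setting dATC/dq = −1000/q^2 − 10 + 2q = 0 gives q = 10 (since 2·10^3 − 10·10^2 = 1000).
min ATC = 1000/10 + 50 − 10·10 + 10^2 = $150. That is the break-even price.
For $25 ≤ P < $150 the firm produces at a loss; below $25 it shuts down.

Shutdown price = $25; break-even price = $150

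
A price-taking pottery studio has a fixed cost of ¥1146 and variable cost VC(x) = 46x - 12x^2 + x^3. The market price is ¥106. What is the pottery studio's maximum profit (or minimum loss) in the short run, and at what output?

Profit = -¥346 at x = 10

AVC = 46 - 12x + x^2 has its minimum ¥10 at x = 6; price ¥106 clears that bar, so the firm operates.
With MC = 46 - 24x + 3x^2, P = MC on the upward-sloping part at x* = 10.
TR = 106·10 = 1060. TC = 1146 + 260 = 1406. Profit = 1060 − 1406 = -¥346.
By producing, the firm covers all variable cost plus ¥800 of fixed cost; shutting down would lose the full ¥1146.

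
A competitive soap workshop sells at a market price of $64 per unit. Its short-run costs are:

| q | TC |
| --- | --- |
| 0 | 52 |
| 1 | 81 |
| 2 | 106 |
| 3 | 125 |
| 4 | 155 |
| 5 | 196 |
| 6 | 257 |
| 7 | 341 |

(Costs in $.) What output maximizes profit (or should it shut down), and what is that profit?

q = 6; profit = $127

Profit at each row (π = 64q − TC): q=0: -52; q=1: -17; q=2: 22; q=3: 67; q=4: 101; q=5: 124; q=6: 127; q=7: 107.
Profit is maximized at q = 6. AVC there is 205/6 = $34.17 ≤ P, so producing beats shutting down (which would give -$52).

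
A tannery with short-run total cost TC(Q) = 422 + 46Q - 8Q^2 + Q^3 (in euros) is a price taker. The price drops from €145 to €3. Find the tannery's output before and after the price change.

Output falls from 9 to 0 (the firm shuts down)

MC = 46 - 16Q + 3Q^2; the shutdown threshold is min AVC = €30 (at Q = 4).
At P = €145 ≥ min AVC, set P = MC on the rising branch: Q = 9.
At P = €3 < min AVC = €30, price no longer covers variable cost at any output, so the firm shuts down: Q = 0.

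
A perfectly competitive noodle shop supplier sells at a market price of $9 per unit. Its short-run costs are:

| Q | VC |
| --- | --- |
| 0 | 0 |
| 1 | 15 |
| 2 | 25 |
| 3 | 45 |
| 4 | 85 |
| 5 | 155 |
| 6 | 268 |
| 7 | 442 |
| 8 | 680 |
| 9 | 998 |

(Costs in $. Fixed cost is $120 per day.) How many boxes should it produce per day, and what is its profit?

Profit at each row (π = 9Q − TC): Q=0: -120; Q=1: -126; Q=2: -127; Q=3: -138; Q=4: -169; Q=5: -230; Q=6: -334; Q=7: -499; Q=8: -728; Q=9: -1037.
Profit is highest at Q = 0. Equivalently, the lowest AVC in the table is 25/2 ≈ $12.50 at Q = 2, and P = $9 falls below it — price never covers variable cost, so the firm shuts down and loses only its fixed cost.

Q = 0 (shut down); profit = -$120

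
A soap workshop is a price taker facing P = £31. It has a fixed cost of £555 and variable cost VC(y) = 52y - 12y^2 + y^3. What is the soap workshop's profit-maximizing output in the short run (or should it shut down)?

Produce at y = 7

Strip out fixed cost: VC = 52y - 12y^2 + y^3. Then AVC = 52 - 12y + y^2 and MC = 52 - 24y + 3y^2.
AVC hits its minimum where MC = AVC, at y = 6, giving min AVC = 52 - 12·6 + 6^2 = £16.
P = £31 exceeds min AVC = £16, so the firm stays open.
Solving P = MC: 21 - 24y + 3y^2 = 0 ⇒ y = 1 or 7. On the upward-sloping branch, y* = 7.
Check: AVC at y = 7 is £17 ≤ P, so revenue covers variable cost.
Profit = P·y − TC = 31·7 − 674 = -£457, a loss, but smaller than the £555 fixed cost the firm would lose by shutting down.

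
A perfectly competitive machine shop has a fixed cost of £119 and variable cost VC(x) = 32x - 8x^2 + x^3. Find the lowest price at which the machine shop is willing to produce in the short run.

£16 per unit

Short-run supply begins at min AVC. From VC = 32x - 8x^2 + x^3, AVC = 32 - 8x + x^2.
At the minimum of AVC, MC = AVC. MC = 32 - 16x + 3x^2; setting MC = AVC gives 2x^2 - 8x = 0, so x = 4. min AVC = 16.
So the shutdown price is £16.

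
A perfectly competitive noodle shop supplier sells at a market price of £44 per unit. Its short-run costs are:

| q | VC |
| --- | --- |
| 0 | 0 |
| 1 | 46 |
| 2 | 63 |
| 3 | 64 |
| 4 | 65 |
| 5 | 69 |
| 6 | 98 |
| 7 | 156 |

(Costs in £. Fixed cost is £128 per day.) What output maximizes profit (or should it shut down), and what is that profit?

q = 6; profit = £38

Profit at each row (π = 44q − TC): q=0: -128; q=1: -130; q=2: -103; q=3: -60; q=4: -17; q=5: 23; q=6: 38; q=7: 24.
Profit is maximized at q = 6. AVC there is 98/6 = £16.33 ≤ P, so producing beats shutting down (which would give -£128).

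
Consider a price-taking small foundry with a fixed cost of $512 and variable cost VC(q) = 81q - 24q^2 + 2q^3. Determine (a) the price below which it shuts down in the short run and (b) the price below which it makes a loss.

AVC = 81 - 24q + 2q^2; minimized at q = 6, giving min AVC = $9. That is the shutdown price.
ATC = 512/q + 81 - 24q + 2q^2. Setting dATC/dq = −512/q^2 − 24 + 4q = 0 gives q = 8 (since 4·8^3 − 24·8^2 = 512).
min ATC = 512/8 + 81 − 24·8 + 2·8^2 = $81. That is the break-even price.
Between these two prices the firm operates at a loss; above $81 it earns a profit.

Shutdown price = $9; break-even price = $81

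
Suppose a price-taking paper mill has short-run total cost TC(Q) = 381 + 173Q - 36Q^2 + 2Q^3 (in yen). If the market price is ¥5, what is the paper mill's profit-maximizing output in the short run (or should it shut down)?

Shut down

Strip out fixed cost: VC = 173Q - 36Q^2 + 2Q^3. Then AVC = 173 - 36Q + 2Q^2 and MC = 173 - 72Q + 6Q^2.
The AVC parabola has its vertex at Q = 36/4 = 9, where AVC = 173 - 36·9 + 2·9^2 = ¥11.
P = ¥5 lies below min AVC = ¥11; no output level covers variable cost.
Shutting down limits the loss to fixed cost, ¥381.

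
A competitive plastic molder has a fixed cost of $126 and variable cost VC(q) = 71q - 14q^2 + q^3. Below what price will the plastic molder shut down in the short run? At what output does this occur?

$22 per unit, at q = 7

Short-run supply begins at min AVC. From VC = 71q - 14q^2 + q^3, AVC = 71 - 14q + q^2.
dAVC/dq = -14 + 2q = 0 gives q = 7. min AVC = 71 - 14·7 + 7^2 = 22.
For P < $22 the firm produces nothing.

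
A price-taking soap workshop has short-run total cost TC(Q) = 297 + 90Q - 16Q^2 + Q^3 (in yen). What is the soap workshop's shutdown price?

The shutdown price is the minimum of AVC. VC = 90Q - 16Q^2 + Q^3, so AVC = 90 - 16Q + Q^2.
At the minimum of AVC, MC = AVC. MC = 90 - 32Q + 3Q^2; setting MC = AVC gives 2Q^2 - 16Q = 0, so Q = 8. min AVC = 26.
So the shutdown price is ¥26.

¥26 per unit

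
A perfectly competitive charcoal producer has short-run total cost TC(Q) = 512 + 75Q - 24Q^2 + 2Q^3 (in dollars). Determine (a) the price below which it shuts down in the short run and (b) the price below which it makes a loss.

Shutdown price = $3; break-even price = $75

AVC = 75 - 24Q + 2Q^2; minimized at Q = 6, giving min AVC = $3. That is the shutdown price.
ATC = 512/Q + 75 - 24Q + 2Q^2. Setting dATC/dQ = −512/Q^2 − 24 + 4Q = 0 gives Q = 8 (since 4·8^3 − 24·8^2 = 512).
min ATC = 512/8 + 75 − 24·8 + 2·8^2 = $75. That is the break-even price.
For $3 ≤ P < $75 the firm produces at a loss; below $3 it shuts down.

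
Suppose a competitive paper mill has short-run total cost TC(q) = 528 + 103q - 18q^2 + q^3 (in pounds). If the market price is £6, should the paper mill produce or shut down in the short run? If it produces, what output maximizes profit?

Variable cost is VC = 103q - 18q^2 + q^3, so AVC = VC/q = 103 - 18q + q^2 and MC = dTC/dq = 103 - 36q + 3q^2.
AVC hits its minimum where MC = AVC, at q = 9, giving min AVC = 103 - 18·9 + 9^2 = £22.
P = £6 lies below min AVC = £22; no output level covers variable cost.
Shutting down limits the loss to fixed cost, £528.

Shut down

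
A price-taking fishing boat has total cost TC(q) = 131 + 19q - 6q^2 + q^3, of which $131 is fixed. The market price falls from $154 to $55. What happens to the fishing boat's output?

AVC = 19 - 6q + q^2, minimized at q = 3 where min AVC = $10. MC = 19 - 12q + 3q^2.
At P = $154 ≥ min AVC, set P = MC on the rising branch: q = 9.
At P = $55 ≥ min AVC, set P = MC: q = 6. The firm stays open but cuts output.

Output falls from 9 to 6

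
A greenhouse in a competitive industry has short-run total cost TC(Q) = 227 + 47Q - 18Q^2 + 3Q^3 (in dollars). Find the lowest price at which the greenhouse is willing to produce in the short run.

The shutdown price is the minimum of AVC. VC = 47Q - 18Q^2 + 3Q^3, so AVC = 47 - 18Q + 3Q^2.
dAVC/dQ = -18 + 6Q = 0 gives Q = 3. min AVC = 47 - 18·3 + 3·3^2 = 20.
For P < $20 the firm produces nothing.

$20 per unit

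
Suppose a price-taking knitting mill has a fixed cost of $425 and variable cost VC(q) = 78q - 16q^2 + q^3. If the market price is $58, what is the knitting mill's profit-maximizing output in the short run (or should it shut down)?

Strip out fixed cost: VC = 78q - 16q^2 + q^3. Then AVC = 78 - 16q + q^2 and MC = 78 - 32q + 3q^2.
The AVC parabola has its vertex at q = 16/2 = 8, where AVC = 78 - 16·8 + 8^2 = $14.
Because $58 ≥ $14, revenue can cover variable cost; the firm operates.
P = MC gives 20 - 32q + 3q^2 = 0, with roots 2/3 and 10. Take the larger (rising MC): q* = 10.
Check: AVC at q = 10 is $18 ≤ P, so revenue covers variable cost.
Profit = P·q − TC = 58·10 − 605 = -$25, a loss, but smaller than the $425 fixed cost the firm would lose by shutting down.

Produce at q = 10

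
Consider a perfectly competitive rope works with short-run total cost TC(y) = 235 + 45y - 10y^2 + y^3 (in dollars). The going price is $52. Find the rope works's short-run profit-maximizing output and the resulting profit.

Profit = -$39 at y = 7

AVC = 45 - 10y + y^2; min AVC = $20 at y = 5. Since P = $52 ≥ min AVC, the firm produces.
MC = 45 - 20y + 3y^2. Setting P = MC and taking the root on the rising branch gives y* = 7.
TR = 52·7 = 364. TC = 235 + 168 = 403. Profit = 364 − 403 = -$39.
By producing, the firm covers all variable cost plus $196 of fixed cost; shutting down would lose the full $235.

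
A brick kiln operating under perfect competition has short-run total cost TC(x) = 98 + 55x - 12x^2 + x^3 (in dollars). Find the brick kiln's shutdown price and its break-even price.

Shutdown price = $19; break-even price = $34

Shutdown price = min AVC. AVC = 55 - 12x + x^2, with vertex at x = 6 and minimum $19.
ATC = 98/x + 55 - 12x + x^2. Setting dATC/dx = −98/x^2 − 12 + 2x = 0 gives x = 7 (since 2·7^3 − 12·7^2 = 98).
min ATC = 98/7 + 55 − 12·7 + 7^2 = $34. That is the break-even price.
Between these two prices the firm operates at a loss; above $34 it earns a profit.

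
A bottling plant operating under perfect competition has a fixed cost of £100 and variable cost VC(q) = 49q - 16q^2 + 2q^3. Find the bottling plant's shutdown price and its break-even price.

Shutdown price = £17; break-even price = £39

AVC = 49 - 16q + 2q^2; minimized at q = 4, giving min AVC = £17. That is the shutdown price.
ATC = 100/q + 49 - 16q + 2q^2. Setting dATC/dq = −100/q^2 − 16 + 4q = 0 gives q = 5 (since 4·5^3 − 16·5^2 = 100).
min ATC = 100/5 + 49 − 16·5 + 2·5^2 = £39. That is the break-even price.
Between these two prices the firm operates at a loss; above £39 it earns a profit.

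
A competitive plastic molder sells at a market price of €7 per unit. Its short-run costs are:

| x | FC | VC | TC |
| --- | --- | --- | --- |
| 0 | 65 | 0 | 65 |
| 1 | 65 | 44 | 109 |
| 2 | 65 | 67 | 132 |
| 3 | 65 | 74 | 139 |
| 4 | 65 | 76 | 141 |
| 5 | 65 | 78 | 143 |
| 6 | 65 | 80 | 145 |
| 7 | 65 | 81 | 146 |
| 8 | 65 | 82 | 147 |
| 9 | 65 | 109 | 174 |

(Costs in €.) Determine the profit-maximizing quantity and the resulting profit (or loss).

Compute π = P·x − TC at each output: x=0: -65; x=1: -102; x=2: -118; x=3: -118; x=4: -113; x=5: -108; x=6: -103; x=7: -97; x=8: -91; x=9: -111.
Profit is highest at x = 0. Equivalently, the lowest AVC in the table is 82/8 ≈ €10.25 at x = 8, and P = €7 falls below it — price never covers variable cost, so the firm shuts down and loses only its fixed cost.

x = 0 (shut down); profit = -€65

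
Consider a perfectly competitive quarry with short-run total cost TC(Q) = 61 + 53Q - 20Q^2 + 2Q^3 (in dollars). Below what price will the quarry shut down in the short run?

$3 per unit

The firm shuts down when price falls below the minimum of average variable cost. AVC = VC/Q = 53 - 20Q + 2Q^2.
At the minimum of AVC, MC = AVC. MC = 53 - 40Q + 6Q^2; setting MC = AVC gives 4Q^2 - 20Q = 0, so Q = 5. min AVC = 3.
So the shutdown price is $3.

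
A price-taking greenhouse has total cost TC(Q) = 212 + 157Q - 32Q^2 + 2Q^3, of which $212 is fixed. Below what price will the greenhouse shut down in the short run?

$29 per unit

The firm shuts down when price falls below the minimum of average variable cost. AVC = VC/Q = 157 - 32Q + 2Q^2.
At the minimum of AVC, MC = AVC. MC = 157 - 64Q + 6Q^2; setting MC = AVC gives 4Q^2 - 32Q = 0, so Q = 8. min AVC = 29.
So the shutdown price is $29.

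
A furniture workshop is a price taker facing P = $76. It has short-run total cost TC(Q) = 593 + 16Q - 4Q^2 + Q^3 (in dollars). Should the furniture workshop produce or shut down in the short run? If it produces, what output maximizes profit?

Strip out fixed cost: VC = 16Q - 4Q^2 + Q^3. Then AVC = 16 - 4Q + Q^2 and MC = 16 - 8Q + 3Q^2.
AVC is minimized where dAVC/dQ = -4 + 2Q = 0, at Q = 2; min AVC = 16 - 4·2 + 2^2 = $12.
Because $76 ≥ $12, revenue can cover variable cost; the firm operates.
Solving P = MC: -60 - 8Q + 3Q^2 = 0 ⇒ Q = -10/3 or 6. On the upward-sloping branch, Q* = 6.
Check: AVC at Q = 6 is $28 ≤ P, so revenue covers variable cost.
Profit = P·Q − TC = 76·6 − 761 = -$305, a loss, but smaller than the $593 fixed cost the firm would lose by shutting down.

Produce at Q = 6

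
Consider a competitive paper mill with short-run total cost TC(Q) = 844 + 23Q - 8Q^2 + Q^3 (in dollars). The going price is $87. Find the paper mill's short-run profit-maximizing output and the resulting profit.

Profit = -$332 at Q = 8

AVC = 23 - 8Q + Q^2 has its minimum $7 at Q = 4; price $87 clears that bar, so the firm operates.
With MC = 23 - 16Q + 3Q^2, P = MC on the upward-sloping part at Q* = 8.
TR = 87·8 = 696. TC = 844 + 184 = 1028. Profit = 696 − 1028 = -$332.
Shutting down would mean losing the fixed cost of $844, so operating at a loss of $332 is better by $512.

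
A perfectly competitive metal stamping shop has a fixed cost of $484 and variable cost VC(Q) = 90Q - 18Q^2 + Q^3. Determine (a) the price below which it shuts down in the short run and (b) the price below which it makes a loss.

AVC = 90 - 18Q + Q^2; minimized at Q = 9, giving min AVC = $9. That is the shutdown price.
ATC = 484/Q + 90 - 18Q + Q^2. Setting dATC/dQ = −484/Q^2 − 18 + 2Q = 0 gives Q = 11 (since 2·11^3 − 18·11^2 = 484).
min ATC = 484/11 + 90 − 18·11 + 11^2 = $57. That is the break-even price.
Between these two prices the firm operates at a loss; above $57 it earns a profit.

Shutdown price = $9; break-even price = $57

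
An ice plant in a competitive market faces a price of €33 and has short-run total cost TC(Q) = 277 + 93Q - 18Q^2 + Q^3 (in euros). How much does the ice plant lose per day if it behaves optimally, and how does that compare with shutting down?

AVC = 93 - 18Q + Q^2 has its minimum €12 at Q = 9; price €33 clears that bar, so the firm operates.
With MC = 93 - 36Q + 3Q^2, P = MC on the upward-sloping part at Q* = 10.
TR = 33·10 = 330. TC = 277 + 130 = 407. Profit = 330 − 407 = -€77.
By producing, the firm covers all variable cost plus €200 of fixed cost; shutting down would lose the full €277.

Profit = -€77 at Q = 10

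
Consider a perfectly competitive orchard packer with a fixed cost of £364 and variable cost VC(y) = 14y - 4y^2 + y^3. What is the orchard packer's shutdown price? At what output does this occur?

£10 per unit, at y = 2

Short-run supply begins at min AVC. From VC = 14y - 4y^2 + y^3, AVC = 14 - 4y + y^2.
At the minimum of AVC, MC = AVC. MC = 14 - 8y + 3y^2; setting MC = AVC gives 2y^2 - 4y = 0, so y = 2. min AVC = 10.
The firm shuts down for any P below £10.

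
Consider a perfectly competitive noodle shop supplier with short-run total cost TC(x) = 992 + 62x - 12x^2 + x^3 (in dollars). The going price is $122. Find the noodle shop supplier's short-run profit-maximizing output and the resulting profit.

AVC = 62 - 12x + x^2 has its minimum $26 at x = 6; price $122 clears that bar, so the firm operates.
MC = 62 - 24x + 3x^2. Setting P = MC and taking the root on the rising branch gives x* = 10.
TR = 122·10 = 1220. TC = 992 + 420 = 1412. Profit = 1220 − 1412 = -$192.
Shutting down would mean losing the fixed cost of $992, so operating at a loss of $192 is better by $800.

Profit = -$192 at x = 10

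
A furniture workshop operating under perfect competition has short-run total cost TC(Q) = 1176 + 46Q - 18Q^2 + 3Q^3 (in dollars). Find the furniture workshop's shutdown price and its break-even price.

Shutdown price = $19; break-even price = $235

Shutdown price = min AVC. AVC = 46 - 18Q + 3Q^2, with vertex at Q = 3 and minimum $19.
ATC = 1176/Q + 46 - 18Q + 3Q^2. Setting dATC/dQ = −1176/Q^2 − 18 + 6Q = 0 gives Q = 7 (since 6·7^3 − 18·7^2 = 1176).
min ATC = 1176/7 + 46 − 18·7 + 3·7^2 = $235. That is the break-even price.
For $19 ≤ P < $235 the firm produces at a loss; below $19 it shuts down.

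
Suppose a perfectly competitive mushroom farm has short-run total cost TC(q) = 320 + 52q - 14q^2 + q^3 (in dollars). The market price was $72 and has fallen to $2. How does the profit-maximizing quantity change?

AVC = 52 - 14q + q^2, minimized at q = 7 where min AVC = $3. MC = 52 - 28q + 3q^2.
At P = $72 ≥ min AVC, set P = MC on the rising branch: q = 10.
At P = $2 < min AVC = $3, price no longer covers variable cost at any output, so the firm shuts down: q = 0.

Output falls from 10 to 0 (the firm shuts down)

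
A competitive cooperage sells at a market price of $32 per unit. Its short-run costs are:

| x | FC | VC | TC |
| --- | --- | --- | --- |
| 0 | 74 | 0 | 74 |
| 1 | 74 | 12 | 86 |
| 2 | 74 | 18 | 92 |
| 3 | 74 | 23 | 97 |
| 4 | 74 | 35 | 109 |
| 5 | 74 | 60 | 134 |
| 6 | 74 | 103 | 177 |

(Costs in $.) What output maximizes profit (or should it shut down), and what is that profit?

x = 5; profit = $26

Tabulate TR − TC: x=0: -74; x=1: -54; x=2: -28; x=3: -1; x=4: 19; x=5: 26; x=6: 15.
Profit is maximized at x = 5. AVC there is 60/5 = $12 ≤ P, so producing beats shutting down (which would give -$74).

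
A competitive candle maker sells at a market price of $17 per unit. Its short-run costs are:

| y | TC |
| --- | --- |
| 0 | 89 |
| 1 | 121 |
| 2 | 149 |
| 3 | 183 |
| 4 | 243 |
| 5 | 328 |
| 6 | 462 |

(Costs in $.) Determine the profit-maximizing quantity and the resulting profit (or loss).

Profit at each row (π = 17y − TC): y=0: -89; y=1: -104; y=2: -115; y=3: -132; y=4: -175; y=5: -243; y=6: -360.
Profit is highest at y = 0. Equivalently, the lowest AVC in the table is 60/2 ≈ $30 at y = 2, and P = $17 falls below it — price never covers variable cost, so the firm shuts down and loses only its fixed cost.

y = 0 (shut down); profit = -$89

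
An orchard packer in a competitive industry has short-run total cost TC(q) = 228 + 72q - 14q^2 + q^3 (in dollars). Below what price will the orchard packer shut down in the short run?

$23 per unit

The shutdown price is the minimum of AVC. VC = 72q - 14q^2 + q^3, so AVC = 72 - 14q + q^2.
At the minimum of AVC, MC = AVC. MC = 72 - 28q + 3q^2; setting MC = AVC gives 2q^2 - 14q = 0, so q = 7. min AVC = 23.
The firm shuts down for any P below $23.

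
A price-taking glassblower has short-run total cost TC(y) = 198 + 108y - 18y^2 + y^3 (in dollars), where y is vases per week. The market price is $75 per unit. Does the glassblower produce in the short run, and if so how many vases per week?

Variable cost is VC = 108y - 18y^2 + y^3, so AVC = VC/y = 108 - 18y + y^2 and MC = dTC/dy = 108 - 36y + 3y^2.
AVC hits its minimum where MC = AVC, at y = 9, giving min AVC = 108 - 18·9 + 9^2 = $27.
P = $75 exceeds min AVC = $27, so the firm stays open.
Set P = MC: 75 = 108 - 36y + 3y^2 → 33 - 36y + 3y^2 = 0. The roots are y = 1 and y = 11; the profit-maximizing output is on the rising part of MC, so y* = 11.
Check: AVC at y = 11 is $31 ≤ P, so revenue covers variable cost.
Profit = P·y − TC = 75·11 − 539 = $286.

Produce at y = 11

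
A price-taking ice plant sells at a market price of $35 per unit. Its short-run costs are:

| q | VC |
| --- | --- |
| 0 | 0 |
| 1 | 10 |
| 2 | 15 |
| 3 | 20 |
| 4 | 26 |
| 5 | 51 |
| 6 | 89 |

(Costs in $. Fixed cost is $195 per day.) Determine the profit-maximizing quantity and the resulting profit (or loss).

q = 5; profit = -$71

Profit at each row (π = 35q − TC): q=0: -195; q=1: -170; q=2: -140; q=3: -110; q=4: -81; q=5: -71; q=6: -74.
Profit is maximized at q = 5. AVC there is 51/5 = $10.20 ≤ P, so producing beats shutting down (which would give -$195).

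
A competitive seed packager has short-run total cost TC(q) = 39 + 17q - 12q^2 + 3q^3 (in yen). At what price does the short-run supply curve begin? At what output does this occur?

The shutdown price is the minimum of AVC. VC = 17q - 12q^2 + 3q^3, so AVC = 17 - 12q + 3q^2.
dAVC/dq = -12 + 6q = 0 gives q = 2. min AVC = 17 - 12·2 + 3·2^2 = 5.
The firm shuts down for any P below ¥5.

¥5 per unit, at q = 2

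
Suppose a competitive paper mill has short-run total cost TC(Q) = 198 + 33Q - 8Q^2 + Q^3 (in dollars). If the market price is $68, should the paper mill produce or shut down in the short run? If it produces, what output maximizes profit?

From TC, MC = TC'(Q) = 33 - 16Q + 3Q^2 and AVC = VC/Q = 33 - 8Q + Q^2.
AVC is minimized where dAVC/dQ = -8 + 2Q = 0, at Q = 4; min AVC = 33 - 8·4 + 4^2 = $17.
Since P = $68 ≥ min AVC = $17, price covers variable cost and the firm should produce.
Solving P = MC: -35 - 16Q + 3Q^2 = 0 ⇒ Q = -5/3 or 7. On the upward-sloping branch, Q* = 7.
Check: AVC at Q = 7 is $26 ≤ P, so revenue covers variable cost.
Profit = P·Q − TC = 68·7 − 380 = $96.

Produce at Q = 7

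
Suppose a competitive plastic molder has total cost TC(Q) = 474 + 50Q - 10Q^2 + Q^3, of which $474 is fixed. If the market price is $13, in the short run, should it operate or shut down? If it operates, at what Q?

Shut down

Strip out fixed cost: VC = 50Q - 10Q^2 + Q^3. Then AVC = 50 - 10Q + Q^2 and MC = 50 - 20Q + 3Q^2.
AVC is minimized where dAVC/dQ = -10 + 2Q = 0, at Q = 5; min AVC = 50 - 10·5 + 5^2 = $25.
Since P = $13 < min AVC = $25, price fails to cover variable cost at any output.
Best response: produce nothing and absorb the $474 fixed cost.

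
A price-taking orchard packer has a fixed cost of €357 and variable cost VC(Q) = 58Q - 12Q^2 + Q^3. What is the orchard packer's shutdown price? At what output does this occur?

€22 per unit, at Q = 6

Short-run supply begins at min AVC. From VC = 58Q - 12Q^2 + Q^3, AVC = 58 - 12Q + Q^2.
At the minimum of AVC, MC = AVC. MC = 58 - 24Q + 3Q^2; setting MC = AVC gives 2Q^2 - 12Q = 0, so Q = 6. min AVC = 22.
The firm shuts down for any P below €22.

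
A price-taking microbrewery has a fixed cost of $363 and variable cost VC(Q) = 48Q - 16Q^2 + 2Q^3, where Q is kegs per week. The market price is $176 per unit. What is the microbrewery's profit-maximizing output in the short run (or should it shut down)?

Produce at Q = 8

Strip out fixed cost: VC = 48Q - 16Q^2 + 2Q^3. Then AVC = 48 - 16Q + 2Q^2 and MC = 48 - 32Q + 6Q^2.
The AVC parabola has its vertex at Q = 16/4 = 4, where AVC = 48 - 16·4 + 2·4^2 = $16.
P = $176 exceeds min AVC = $16, so the firm stays open.
Set P = MC: 176 = 48 - 32Q + 6Q^2 → -128 - 32Q + 6Q^2 = 0. The roots are Q = -8/3 and Q = 8; the profit-maximizing output is on the rising part of MC, so Q* = 8.
Check: AVC at Q = 8 is $48 ≤ P, so revenue covers variable cost.
Profit = P·Q − TC = 176·8 − 747 = $661.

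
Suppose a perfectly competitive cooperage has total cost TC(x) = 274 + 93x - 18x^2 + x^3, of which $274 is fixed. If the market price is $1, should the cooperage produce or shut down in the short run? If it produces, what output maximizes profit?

Variable cost is VC = 93x - 18x^2 + x^3, so AVC = VC/x = 93 - 18x + x^2 and MC = dTC/dx = 93 - 36x + 3x^2.
AVC is minimized where dAVC/dx = -18 + 2x = 0, at x = 9; min AVC = 93 - 18·9 + 9^2 = $12.
P = $1 lies below min AVC = $12; no output level covers variable cost.
Best response: produce nothing and absorb the $274 fixed cost.

Shut down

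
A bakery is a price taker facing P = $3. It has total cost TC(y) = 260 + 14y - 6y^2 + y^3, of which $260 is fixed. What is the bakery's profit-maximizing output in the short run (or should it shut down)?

Variable cost is VC = 14y - 6y^2 + y^3, so AVC = VC/y = 14 - 6y + y^2 and MC = dTC/dy = 14 - 12y + 3y^2.
The AVC parabola has its vertex at y = 6/2 = 3, where AVC = 14 - 6·3 + 3^2 = $5.
Since P = $3 < min AVC = $5, price fails to cover variable cost at any output.
Shutting down limits the loss to fixed cost, $260.

Shut down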